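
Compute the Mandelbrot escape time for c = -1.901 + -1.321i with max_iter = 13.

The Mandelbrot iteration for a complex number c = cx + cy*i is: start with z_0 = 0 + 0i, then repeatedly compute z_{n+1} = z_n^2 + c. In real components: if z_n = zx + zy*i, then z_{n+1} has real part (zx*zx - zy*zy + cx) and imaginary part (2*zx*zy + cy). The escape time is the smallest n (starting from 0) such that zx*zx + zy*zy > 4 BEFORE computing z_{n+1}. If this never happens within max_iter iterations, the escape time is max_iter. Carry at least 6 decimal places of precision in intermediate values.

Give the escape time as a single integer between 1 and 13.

z_0 = 0 + 0i, c = -1.9010 + -1.3210i
Iter 1: z = -1.9010 + -1.3210i, |z|^2 = 5.3588
Escaped at iteration 1

Answer: 1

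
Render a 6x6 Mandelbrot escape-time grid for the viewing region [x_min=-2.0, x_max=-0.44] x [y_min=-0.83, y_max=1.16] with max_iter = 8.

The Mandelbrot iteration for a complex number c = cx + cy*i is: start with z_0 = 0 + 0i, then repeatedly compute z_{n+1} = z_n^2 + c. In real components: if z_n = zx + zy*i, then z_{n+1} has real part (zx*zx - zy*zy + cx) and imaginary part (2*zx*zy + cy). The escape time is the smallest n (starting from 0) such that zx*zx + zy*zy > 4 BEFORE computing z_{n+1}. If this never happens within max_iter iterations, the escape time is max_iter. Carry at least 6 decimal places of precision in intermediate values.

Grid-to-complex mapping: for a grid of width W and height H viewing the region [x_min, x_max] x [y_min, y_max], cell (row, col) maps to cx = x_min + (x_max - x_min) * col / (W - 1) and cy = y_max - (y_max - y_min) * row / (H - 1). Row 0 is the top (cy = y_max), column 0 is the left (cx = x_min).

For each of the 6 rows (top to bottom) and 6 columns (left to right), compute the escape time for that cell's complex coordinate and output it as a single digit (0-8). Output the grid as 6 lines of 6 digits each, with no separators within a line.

(row=0, col=0): c = -2.0000 + 1.1600i → escape time 1
(row=0, col=1): c = -1.6880 + 1.1600i → escape time 1
(row=0, col=2): c = -1.3760 + 1.1600i → escape time 2
(row=0, col=3): c = -1.0640 + 1.1600i → escape time 3
(row=0, col=4): c = -0.7520 + 1.1600i → escape time 3
(row=0, col=5): c = -0.4400 + 1.1600i → escape time 3
(row=1, col=0): c = -2.0000 + 0.7620i → escape time 1
(row=1, col=1): c = -1.6880 + 0.7620i → escape time 3
(row=1, col=2): c = -1.3760 + 0.7620i → escape time 3
(row=1, col=3): c = -1.0640 + 0.7620i → escape time 3
(row=1, col=4): c = -0.7520 + 0.7620i → escape time 4
(row=1, col=5): c = -0.4400 + 0.7620i → escape time 6
(row=2, col=0): c = -2.0000 + 0.3640i → escape time 1
(row=2, col=1): c = -1.6880 + 0.3640i → escape time 4
(row=2, col=2): c = -1.3760 + 0.3640i → escape time 5
(row=2, col=3): c = -1.0640 + 0.3640i → escape time 8
(row=2, col=4): c = -0.7520 + 0.3640i → escape time 8
(row=2, col=5): c = -0.4400 + 0.3640i → escape time 8
(row=3, col=0): c = -2.0000 + -0.0340i → escape time 1
(row=3, col=1): c = -1.6880 + -0.0340i → escape time 8
(row=3, col=2): c = -1.3760 + -0.0340i → escape time 8
(row=3, col=3): c = -1.0640 + -0.0340i → escape time 8
(row=3, col=4): c = -0.7520 + -0.0340i → escape time 8
(row=3, col=5): c = -0.4400 + -0.0340i → escape time 8
(row=4, col=0): c = -2.0000 + -0.4320i → escape time 1
(row=4, col=1): c = -1.6880 + -0.4320i → escape time 3
(row=4, col=2): c = -1.3760 + -0.4320i → escape time 4
(row=4, col=3): c = -1.0640 + -0.4320i → escape time 6
(row=4, col=4): c = -0.7520 + -0.4320i → escape time 8
(row=4, col=5): c = -0.4400 + -0.4320i → escape time 8
(row=5, col=0): c = -2.0000 + -0.8300i → escape time 1
(row=5, col=1): c = -1.6880 + -0.8300i → escape time 2
(row=5, col=2): c = -1.3760 + -0.8300i → escape time 3
(row=5, col=3): c = -1.0640 + -0.8300i → escape time 3
(row=5, col=4): c = -0.7520 + -0.8300i → escape time 4
(row=5, col=5): c = -0.4400 + -0.8300i → escape time 5

Answer: 112333
133346
145888
188888
134688
123345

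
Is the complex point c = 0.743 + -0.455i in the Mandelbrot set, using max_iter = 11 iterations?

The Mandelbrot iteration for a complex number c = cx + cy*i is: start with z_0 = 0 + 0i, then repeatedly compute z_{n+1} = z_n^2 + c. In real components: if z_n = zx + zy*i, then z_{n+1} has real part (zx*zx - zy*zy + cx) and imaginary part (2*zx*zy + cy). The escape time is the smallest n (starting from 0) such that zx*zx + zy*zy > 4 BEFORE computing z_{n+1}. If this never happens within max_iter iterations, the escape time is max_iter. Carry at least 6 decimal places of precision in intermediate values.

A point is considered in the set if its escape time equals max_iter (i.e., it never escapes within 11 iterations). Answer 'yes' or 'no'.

z_0 = 0 + 0i, c = 0.7430 + -0.4550i
Iter 1: z = 0.7430 + -0.4550i, |z|^2 = 0.7591
Iter 2: z = 1.0880 + -1.1311i, |z|^2 = 2.4633
Iter 3: z = 0.6473 + -2.9164i, |z|^2 = 8.9244
Escaped at iteration 3

Answer: no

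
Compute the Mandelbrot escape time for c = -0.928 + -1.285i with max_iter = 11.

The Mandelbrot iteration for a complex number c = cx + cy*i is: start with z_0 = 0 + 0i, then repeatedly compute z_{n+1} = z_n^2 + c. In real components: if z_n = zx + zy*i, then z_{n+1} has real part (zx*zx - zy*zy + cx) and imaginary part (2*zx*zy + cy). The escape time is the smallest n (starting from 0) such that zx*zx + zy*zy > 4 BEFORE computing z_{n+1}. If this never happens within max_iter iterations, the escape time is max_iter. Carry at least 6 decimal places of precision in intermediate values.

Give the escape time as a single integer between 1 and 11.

z_0 = 0 + 0i, c = -0.9280 + -1.2850i
Iter 1: z = -0.9280 + -1.2850i, |z|^2 = 2.5124
Iter 2: z = -1.7180 + 1.1000i, |z|^2 = 4.1616
Escaped at iteration 2

Answer: 2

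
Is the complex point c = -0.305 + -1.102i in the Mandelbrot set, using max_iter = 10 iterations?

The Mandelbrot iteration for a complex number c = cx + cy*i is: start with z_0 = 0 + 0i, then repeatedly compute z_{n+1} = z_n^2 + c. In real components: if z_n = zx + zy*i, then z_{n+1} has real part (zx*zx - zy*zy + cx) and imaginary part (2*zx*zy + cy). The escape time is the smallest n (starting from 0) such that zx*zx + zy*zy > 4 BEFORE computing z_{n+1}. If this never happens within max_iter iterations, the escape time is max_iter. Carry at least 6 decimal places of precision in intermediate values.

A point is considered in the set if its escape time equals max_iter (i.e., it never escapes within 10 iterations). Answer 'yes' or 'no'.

Answer: no

Derivation:
z_0 = 0 + 0i, c = -0.3050 + -1.1020i
Iter 1: z = -0.3050 + -1.1020i, |z|^2 = 1.3074
Iter 2: z = -1.4264 + -0.4298i, |z|^2 = 2.2193
Iter 3: z = 1.5448 + 0.1241i, |z|^2 = 2.4019
Iter 4: z = 2.0662 + -0.7187i, |z|^2 = 4.7855
Escaped at iteration 4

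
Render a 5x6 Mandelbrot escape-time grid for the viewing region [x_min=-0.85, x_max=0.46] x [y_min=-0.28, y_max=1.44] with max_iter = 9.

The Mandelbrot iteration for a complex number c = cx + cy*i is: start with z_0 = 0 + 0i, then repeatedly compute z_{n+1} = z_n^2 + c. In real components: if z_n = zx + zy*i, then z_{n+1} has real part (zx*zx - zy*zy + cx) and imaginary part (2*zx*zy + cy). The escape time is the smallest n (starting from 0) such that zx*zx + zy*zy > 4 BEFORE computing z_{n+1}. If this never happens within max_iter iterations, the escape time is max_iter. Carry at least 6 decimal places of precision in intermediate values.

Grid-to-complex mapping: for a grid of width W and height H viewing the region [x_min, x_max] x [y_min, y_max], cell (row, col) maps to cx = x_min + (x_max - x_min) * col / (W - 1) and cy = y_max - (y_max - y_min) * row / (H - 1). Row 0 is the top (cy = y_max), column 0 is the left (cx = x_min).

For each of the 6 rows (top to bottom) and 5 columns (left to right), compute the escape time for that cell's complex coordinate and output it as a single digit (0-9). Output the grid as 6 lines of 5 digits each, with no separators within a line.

(row=0, col=0): c = -0.8500 + 1.4400i → escape time 2
(row=0, col=1): c = -0.5225 + 1.4400i → escape time 2
(row=0, col=2): c = -0.1950 + 1.4400i → escape time 2
(row=0, col=3): c = 0.1325 + 1.4400i → escape time 2
(row=0, col=4): c = 0.4600 + 1.4400i → escape time 2
(row=1, col=0): c = -0.8500 + 1.0960i → escape time 3
(row=1, col=1): c = -0.5225 + 1.0960i → escape time 3
(row=1, col=2): c = -0.1950 + 1.0960i → escape time 9
(row=1, col=3): c = 0.1325 + 1.0960i → escape time 4
(row=1, col=4): c = 0.4600 + 1.0960i → escape time 2
(row=2, col=0): c = -0.8500 + 0.7520i → escape time 4
(row=2, col=1): c = -0.5225 + 0.7520i → escape time 6
(row=2, col=2): c = -0.1950 + 0.7520i → escape time 9
(row=2, col=3): c = 0.1325 + 0.7520i → escape time 6
(row=2, col=4): c = 0.4600 + 0.7520i → escape time 4
(row=3, col=0): c = -0.8500 + 0.4080i → escape time 7
(row=3, col=1): c = -0.5225 + 0.4080i → escape time 9
(row=3, col=2): c = -0.1950 + 0.4080i → escape time 9
(row=3, col=3): c = 0.1325 + 0.4080i → escape time 9
(row=3, col=4): c = 0.4600 + 0.4080i → escape time 8
(row=4, col=0): c = -0.8500 + 0.0640i → escape time 9
(row=4, col=1): c = -0.5225 + 0.0640i → escape time 9
(row=4, col=2): c = -0.1950 + 0.0640i → escape time 9
(row=4, col=3): c = 0.1325 + 0.0640i → escape time 9
(row=4, col=4): c = 0.4600 + 0.0640i → escape time 5
(row=5, col=0): c = -0.8500 + -0.2800i → escape time 9
(row=5, col=1): c = -0.5225 + -0.2800i → escape time 9
(row=5, col=2): c = -0.1950 + -0.2800i → escape time 9
(row=5, col=3): c = 0.1325 + -0.2800i → escape time 9
(row=5, col=4): c = 0.4600 + -0.2800i → escape time 7

Answer: 22222
33942
46964
79998
99995
99997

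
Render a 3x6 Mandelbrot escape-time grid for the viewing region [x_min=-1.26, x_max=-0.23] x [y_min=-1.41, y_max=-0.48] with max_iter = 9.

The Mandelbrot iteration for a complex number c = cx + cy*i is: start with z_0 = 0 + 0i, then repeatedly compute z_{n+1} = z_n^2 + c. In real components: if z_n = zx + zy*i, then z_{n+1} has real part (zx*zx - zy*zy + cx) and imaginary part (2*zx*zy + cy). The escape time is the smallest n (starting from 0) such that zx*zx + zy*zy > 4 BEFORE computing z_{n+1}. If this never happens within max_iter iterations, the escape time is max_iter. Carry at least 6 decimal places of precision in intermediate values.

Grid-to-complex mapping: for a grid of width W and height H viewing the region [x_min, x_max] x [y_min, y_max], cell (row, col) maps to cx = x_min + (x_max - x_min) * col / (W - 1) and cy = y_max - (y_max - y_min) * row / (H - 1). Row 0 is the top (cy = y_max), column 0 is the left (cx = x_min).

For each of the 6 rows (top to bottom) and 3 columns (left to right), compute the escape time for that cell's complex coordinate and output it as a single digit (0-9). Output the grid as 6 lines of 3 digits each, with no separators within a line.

(row=0, col=0): c = -1.2600 + -0.4800i → escape time 5
(row=0, col=1): c = -0.7450 + -0.4800i → escape time 7
(row=0, col=2): c = -0.2300 + -0.4800i → escape time 9
(row=1, col=0): c = -1.2600 + -0.6660i → escape time 3
(row=1, col=1): c = -0.7450 + -0.6660i → escape time 5
(row=1, col=2): c = -0.2300 + -0.6660i → escape time 9
(row=2, col=0): c = -1.2600 + -0.8520i → escape time 3
(row=2, col=1): c = -0.7450 + -0.8520i → escape time 4
(row=2, col=2): c = -0.2300 + -0.8520i → escape time 9
(row=3, col=0): c = -1.2600 + -1.0380i → escape time 3
(row=3, col=1): c = -0.7450 + -1.0380i → escape time 3
(row=3, col=2): c = -0.2300 + -1.0380i → escape time 6
(row=4, col=0): c = -1.2600 + -1.2240i → escape time 2
(row=4, col=1): c = -0.7450 + -1.2240i → escape time 3
(row=4, col=2): c = -0.2300 + -1.2240i → escape time 3
(row=5, col=0): c = -1.2600 + -1.4100i → escape time 2
(row=5, col=1): c = -0.7450 + -1.4100i → escape time 2
(row=5, col=2): c = -0.2300 + -1.4100i → escape time 2

Answer: 579
359
349
336
233
222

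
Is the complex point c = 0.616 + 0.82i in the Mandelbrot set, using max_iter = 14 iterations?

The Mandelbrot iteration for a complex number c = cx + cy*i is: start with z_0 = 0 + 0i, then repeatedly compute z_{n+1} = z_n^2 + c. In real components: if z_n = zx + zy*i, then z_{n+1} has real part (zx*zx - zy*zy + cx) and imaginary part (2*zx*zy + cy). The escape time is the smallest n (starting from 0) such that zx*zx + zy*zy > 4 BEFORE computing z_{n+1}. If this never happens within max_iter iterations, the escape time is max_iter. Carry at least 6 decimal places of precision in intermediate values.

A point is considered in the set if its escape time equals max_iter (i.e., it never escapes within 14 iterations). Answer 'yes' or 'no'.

z_0 = 0 + 0i, c = 0.6160 + 0.8200i
Iter 1: z = 0.6160 + 0.8200i, |z|^2 = 1.0519
Iter 2: z = 0.3231 + 1.8302i, |z|^2 = 3.4541
Iter 3: z = -2.6294 + 2.0025i, |z|^2 = 10.9240
Escaped at iteration 3

Answer: no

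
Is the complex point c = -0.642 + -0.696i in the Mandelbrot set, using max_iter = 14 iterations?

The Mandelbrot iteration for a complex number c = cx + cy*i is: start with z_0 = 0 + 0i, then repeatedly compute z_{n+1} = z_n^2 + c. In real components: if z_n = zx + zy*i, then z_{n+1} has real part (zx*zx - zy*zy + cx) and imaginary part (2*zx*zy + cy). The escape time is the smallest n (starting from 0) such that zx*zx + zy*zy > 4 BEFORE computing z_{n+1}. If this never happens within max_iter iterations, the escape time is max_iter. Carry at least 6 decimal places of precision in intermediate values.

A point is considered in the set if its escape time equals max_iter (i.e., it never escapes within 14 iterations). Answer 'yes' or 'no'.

Answer: no

Derivation:
z_0 = 0 + 0i, c = -0.6420 + -0.6960i
Iter 1: z = -0.6420 + -0.6960i, |z|^2 = 0.8966
Iter 2: z = -0.7143 + 0.1977i, |z|^2 = 0.5492
Iter 3: z = -0.1709 + -0.9784i, |z|^2 = 0.9864
Iter 4: z = -1.5700 + -0.3616i, |z|^2 = 2.5956
Iter 5: z = 1.6921 + 0.4393i, |z|^2 = 3.0563
Iter 6: z = 2.0283 + 0.7907i, |z|^2 = 4.7391
Escaped at iteration 6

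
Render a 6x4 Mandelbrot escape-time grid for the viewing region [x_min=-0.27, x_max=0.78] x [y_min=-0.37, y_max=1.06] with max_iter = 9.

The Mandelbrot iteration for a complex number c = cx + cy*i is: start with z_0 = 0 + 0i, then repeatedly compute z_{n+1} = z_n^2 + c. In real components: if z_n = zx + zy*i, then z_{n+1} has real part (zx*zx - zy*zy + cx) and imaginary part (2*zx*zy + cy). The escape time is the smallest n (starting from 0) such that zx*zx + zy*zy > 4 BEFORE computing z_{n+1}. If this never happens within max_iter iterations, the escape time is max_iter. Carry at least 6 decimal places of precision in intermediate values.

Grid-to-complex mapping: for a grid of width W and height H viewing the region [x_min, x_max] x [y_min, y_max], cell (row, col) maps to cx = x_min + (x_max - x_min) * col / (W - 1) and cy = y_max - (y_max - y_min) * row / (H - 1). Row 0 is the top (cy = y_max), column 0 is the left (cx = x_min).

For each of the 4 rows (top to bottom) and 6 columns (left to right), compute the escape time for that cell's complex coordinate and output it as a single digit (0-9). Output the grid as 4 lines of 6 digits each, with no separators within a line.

(row=0, col=0): c = -0.2700 + 1.0600i → escape time 5
(row=0, col=1): c = -0.0600 + 1.0600i → escape time 6
(row=0, col=2): c = 0.1500 + 1.0600i → escape time 4
(row=0, col=3): c = 0.3600 + 1.0600i → escape time 3
(row=0, col=4): c = 0.5700 + 1.0600i → escape time 2
(row=0, col=5): c = 0.7800 + 1.0600i → escape time 2
(row=1, col=0): c = -0.2700 + 0.5833i → escape time 9
(row=1, col=1): c = -0.0600 + 0.5833i → escape time 9
(row=1, col=2): c = 0.1500 + 0.5833i → escape time 9
(row=1, col=3): c = 0.3600 + 0.5833i → escape time 9
(row=1, col=4): c = 0.5700 + 0.5833i → escape time 3
(row=1, col=5): c = 0.7800 + 0.5833i → escape time 3
(row=2, col=0): c = -0.2700 + 0.1067i → escape time 9
(row=2, col=1): c = -0.0600 + 0.1067i → escape time 9
(row=2, col=2): c = 0.1500 + 0.1067i → escape time 9
(row=2, col=3): c = 0.3600 + 0.1067i → escape time 9
(row=2, col=4): c = 0.5700 + 0.1067i → escape time 4
(row=2, col=5): c = 0.7800 + 0.1067i → escape time 3
(row=3, col=0): c = -0.2700 + -0.3700i → escape time 9
(row=3, col=1): c = -0.0600 + -0.3700i → escape time 9
(row=3, col=2): c = 0.1500 + -0.3700i → escape time 9
(row=3, col=3): c = 0.3600 + -0.3700i → escape time 9
(row=3, col=4): c = 0.5700 + -0.3700i → escape time 4
(row=3, col=5): c = 0.7800 + -0.3700i → escape time 3

Answer: 564322
999933
999943
999943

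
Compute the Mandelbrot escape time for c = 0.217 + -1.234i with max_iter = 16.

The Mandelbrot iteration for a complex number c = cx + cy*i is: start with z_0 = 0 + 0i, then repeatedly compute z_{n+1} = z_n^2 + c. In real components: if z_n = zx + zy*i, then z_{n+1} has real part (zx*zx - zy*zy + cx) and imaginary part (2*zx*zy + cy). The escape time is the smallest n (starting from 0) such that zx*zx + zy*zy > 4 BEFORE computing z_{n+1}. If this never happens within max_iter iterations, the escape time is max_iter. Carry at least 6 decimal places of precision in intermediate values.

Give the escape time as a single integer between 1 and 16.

z_0 = 0 + 0i, c = 0.2170 + -1.2340i
Iter 1: z = 0.2170 + -1.2340i, |z|^2 = 1.5698
Iter 2: z = -1.2587 + -1.7696i, |z|^2 = 4.7156
Escaped at iteration 2

Answer: 2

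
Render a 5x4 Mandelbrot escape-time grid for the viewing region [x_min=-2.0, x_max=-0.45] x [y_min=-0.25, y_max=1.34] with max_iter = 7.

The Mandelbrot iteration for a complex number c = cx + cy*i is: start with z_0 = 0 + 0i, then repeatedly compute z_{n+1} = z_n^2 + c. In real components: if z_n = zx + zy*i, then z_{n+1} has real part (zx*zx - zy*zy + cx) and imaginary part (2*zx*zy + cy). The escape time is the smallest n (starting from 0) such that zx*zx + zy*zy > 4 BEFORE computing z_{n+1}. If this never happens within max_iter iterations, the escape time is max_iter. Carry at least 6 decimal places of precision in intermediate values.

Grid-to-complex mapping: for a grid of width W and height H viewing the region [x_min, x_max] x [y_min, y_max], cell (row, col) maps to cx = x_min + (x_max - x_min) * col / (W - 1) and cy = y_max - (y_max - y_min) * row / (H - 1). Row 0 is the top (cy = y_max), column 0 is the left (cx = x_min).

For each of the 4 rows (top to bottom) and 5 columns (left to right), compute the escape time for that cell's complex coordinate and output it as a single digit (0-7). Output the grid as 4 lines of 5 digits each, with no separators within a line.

Answer: 11222
13346
14777
14777

Derivation:
(row=0, col=0): c = -2.0000 + 1.3400i → escape time 1
(row=0, col=1): c = -1.6125 + 1.3400i → escape time 1
(row=0, col=2): c = -1.2250 + 1.3400i → escape time 2
(row=0, col=3): c = -0.8375 + 1.3400i → escape time 2
(row=0, col=4): c = -0.4500 + 1.3400i → escape time 2
(row=1, col=0): c = -2.0000 + 0.8100i → escape time 1
(row=1, col=1): c = -1.6125 + 0.8100i → escape time 3
(row=1, col=2): c = -1.2250 + 0.8100i → escape time 3
(row=1, col=3): c = -0.8375 + 0.8100i → escape time 4
(row=1, col=4): c = -0.4500 + 0.8100i → escape time 6
(row=2, col=0): c = -2.0000 + 0.2800i → escape time 1
(row=2, col=1): c = -1.6125 + 0.2800i → escape time 4
(row=2, col=2): c = -1.2250 + 0.2800i → escape time 7
(row=2, col=3): c = -0.8375 + 0.2800i → escape time 7
(row=2, col=4): c = -0.4500 + 0.2800i → escape time 7
(row=3, col=0): c = -2.0000 + -0.2500i → escape time 1
(row=3, col=1): c = -1.6125 + -0.2500i → escape time 4
(row=3, col=2): c = -1.2250 + -0.2500i → escape time 7
(row=3, col=3): c = -0.8375 + -0.2500i → escape time 7
(row=3, col=4): c = -0.4500 + -0.2500i → escape time 7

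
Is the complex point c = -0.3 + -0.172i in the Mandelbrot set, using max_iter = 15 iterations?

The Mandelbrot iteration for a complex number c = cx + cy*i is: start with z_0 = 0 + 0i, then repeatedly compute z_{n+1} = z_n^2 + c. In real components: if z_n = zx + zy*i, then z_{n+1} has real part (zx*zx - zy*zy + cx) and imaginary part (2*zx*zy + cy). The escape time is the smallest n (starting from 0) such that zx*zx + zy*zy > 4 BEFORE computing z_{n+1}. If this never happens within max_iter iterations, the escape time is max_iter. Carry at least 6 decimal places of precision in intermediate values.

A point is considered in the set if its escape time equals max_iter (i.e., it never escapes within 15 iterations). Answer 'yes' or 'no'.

Answer: yes

Derivation:
z_0 = 0 + 0i, c = -0.3000 + -0.1720i
Iter 1: z = -0.3000 + -0.1720i, |z|^2 = 0.1196
Iter 2: z = -0.2396 + -0.0688i, |z|^2 = 0.0621
Iter 3: z = -0.2473 + -0.1390i, |z|^2 = 0.0805
Iter 4: z = -0.2582 + -0.1032i, |z|^2 = 0.0773
Iter 5: z = -0.2440 + -0.1187i, |z|^2 = 0.0736
Iter 6: z = -0.2545 + -0.1141i, |z|^2 = 0.0778
Iter 7: z = -0.2482 + -0.1139i, |z|^2 = 0.0746
Iter 8: z = -0.2514 + -0.1154i, |z|^2 = 0.0765
Iter 9: z = -0.2501 + -0.1140i, |z|^2 = 0.0756
Iter 10: z = -0.2504 + -0.1150i, |z|^2 = 0.0759
Iter 11: z = -0.2505 + -0.1144i, |z|^2 = 0.0758
Iter 12: z = -0.2503 + -0.1147i, |z|^2 = 0.0758
Iter 13: z = -0.2505 + -0.1146i, |z|^2 = 0.0759
Iter 14: z = -0.2504 + -0.1146i, |z|^2 = 0.0758
Did not escape in 15 iterations → in set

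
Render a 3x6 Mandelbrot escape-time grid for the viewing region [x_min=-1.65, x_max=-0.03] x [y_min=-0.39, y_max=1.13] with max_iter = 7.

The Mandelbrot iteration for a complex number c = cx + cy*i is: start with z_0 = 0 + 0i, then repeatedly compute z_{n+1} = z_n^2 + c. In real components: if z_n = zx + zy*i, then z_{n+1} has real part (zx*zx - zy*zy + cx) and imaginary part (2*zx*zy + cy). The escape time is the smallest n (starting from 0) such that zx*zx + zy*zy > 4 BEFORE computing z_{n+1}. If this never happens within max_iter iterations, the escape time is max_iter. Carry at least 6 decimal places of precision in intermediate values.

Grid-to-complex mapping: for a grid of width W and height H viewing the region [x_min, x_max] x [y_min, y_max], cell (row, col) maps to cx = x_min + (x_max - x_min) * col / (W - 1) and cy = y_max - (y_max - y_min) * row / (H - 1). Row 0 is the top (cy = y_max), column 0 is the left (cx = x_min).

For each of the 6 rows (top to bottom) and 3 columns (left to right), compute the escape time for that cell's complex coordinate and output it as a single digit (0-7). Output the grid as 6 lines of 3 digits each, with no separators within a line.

Answer: 234
347
367
477
677
377

Derivation:
(row=0, col=0): c = -1.6500 + 1.1300i → escape time 2
(row=0, col=1): c = -0.8400 + 1.1300i → escape time 3
(row=0, col=2): c = -0.0300 + 1.1300i → escape time 4
(row=1, col=0): c = -1.6500 + 0.8260i → escape time 3
(row=1, col=1): c = -0.8400 + 0.8260i → escape time 4
(row=1, col=2): c = -0.0300 + 0.8260i → escape time 7
(row=2, col=0): c = -1.6500 + 0.5220i → escape time 3
(row=2, col=1): c = -0.8400 + 0.5220i → escape time 6
(row=2, col=2): c = -0.0300 + 0.5220i → escape time 7
(row=3, col=0): c = -1.6500 + 0.2180i → escape time 4
(row=3, col=1): c = -0.8400 + 0.2180i → escape time 7
(row=3, col=2): c = -0.0300 + 0.2180i → escape time 7
(row=4, col=0): c = -1.6500 + -0.0860i → escape time 6
(row=4, col=1): c = -0.8400 + -0.0860i → escape time 7
(row=4, col=2): c = -0.0300 + -0.0860i → escape time 7
(row=5, col=0): c = -1.6500 + -0.3900i → escape time 3
(row=5, col=1): c = -0.8400 + -0.3900i → escape time 7
(row=5, col=2): c = -0.0300 + -0.3900i → escape time 7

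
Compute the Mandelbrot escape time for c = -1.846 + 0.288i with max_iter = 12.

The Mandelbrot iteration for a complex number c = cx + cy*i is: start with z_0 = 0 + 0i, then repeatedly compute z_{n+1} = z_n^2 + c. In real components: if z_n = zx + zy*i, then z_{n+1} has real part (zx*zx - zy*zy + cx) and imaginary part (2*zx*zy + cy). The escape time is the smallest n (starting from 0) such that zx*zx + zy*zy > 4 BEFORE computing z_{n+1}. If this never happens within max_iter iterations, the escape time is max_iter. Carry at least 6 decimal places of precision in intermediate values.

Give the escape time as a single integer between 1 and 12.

z_0 = 0 + 0i, c = -1.8460 + 0.2880i
Iter 1: z = -1.8460 + 0.2880i, |z|^2 = 3.4907
Iter 2: z = 1.4788 + -0.7753i, |z|^2 = 2.7879
Iter 3: z = -0.2603 + -2.0050i, |z|^2 = 4.0877
Escaped at iteration 3

Answer: 3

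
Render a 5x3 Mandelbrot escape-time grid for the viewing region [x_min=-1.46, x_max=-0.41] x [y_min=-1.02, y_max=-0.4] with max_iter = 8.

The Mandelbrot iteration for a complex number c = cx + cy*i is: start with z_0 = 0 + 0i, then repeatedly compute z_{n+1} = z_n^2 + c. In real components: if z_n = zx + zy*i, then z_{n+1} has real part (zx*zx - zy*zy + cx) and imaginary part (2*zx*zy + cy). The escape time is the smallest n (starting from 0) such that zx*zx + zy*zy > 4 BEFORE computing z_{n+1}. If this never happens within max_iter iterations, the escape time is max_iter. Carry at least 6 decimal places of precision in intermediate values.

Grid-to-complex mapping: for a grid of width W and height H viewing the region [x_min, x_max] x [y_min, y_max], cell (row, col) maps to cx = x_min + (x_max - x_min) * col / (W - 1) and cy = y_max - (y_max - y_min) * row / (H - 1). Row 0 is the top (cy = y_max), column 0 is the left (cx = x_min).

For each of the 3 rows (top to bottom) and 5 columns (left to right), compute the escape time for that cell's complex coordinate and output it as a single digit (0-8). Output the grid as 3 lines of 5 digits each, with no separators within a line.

(row=0, col=0): c = -1.4600 + -0.4000i → escape time 4
(row=0, col=1): c = -1.1975 + -0.4000i → escape time 7
(row=0, col=2): c = -0.9350 + -0.4000i → escape time 7
(row=0, col=3): c = -0.6725 + -0.4000i → escape time 8
(row=0, col=4): c = -0.4100 + -0.4000i → escape time 8
(row=1, col=0): c = -1.4600 + -0.7100i → escape time 3
(row=1, col=1): c = -1.1975 + -0.7100i → escape time 3
(row=1, col=2): c = -0.9350 + -0.7100i → escape time 4
(row=1, col=3): c = -0.6725 + -0.7100i → escape time 5
(row=1, col=4): c = -0.4100 + -0.7100i → escape time 7
(row=2, col=0): c = -1.4600 + -1.0200i → escape time 3
(row=2, col=1): c = -1.1975 + -1.0200i → escape time 3
(row=2, col=2): c = -0.9350 + -1.0200i → escape time 3
(row=2, col=3): c = -0.6725 + -1.0200i → escape time 3
(row=2, col=4): c = -0.4100 + -1.0200i → escape time 4

Answer: 47788
33457
33334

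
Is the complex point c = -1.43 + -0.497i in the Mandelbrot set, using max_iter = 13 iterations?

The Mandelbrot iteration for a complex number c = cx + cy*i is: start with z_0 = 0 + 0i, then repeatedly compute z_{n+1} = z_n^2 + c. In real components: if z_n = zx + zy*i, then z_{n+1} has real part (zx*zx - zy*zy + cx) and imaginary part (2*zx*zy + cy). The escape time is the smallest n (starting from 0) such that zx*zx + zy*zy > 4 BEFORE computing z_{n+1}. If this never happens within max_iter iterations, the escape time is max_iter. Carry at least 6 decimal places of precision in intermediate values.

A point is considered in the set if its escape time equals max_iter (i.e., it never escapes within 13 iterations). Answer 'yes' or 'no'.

z_0 = 0 + 0i, c = -1.4300 + -0.4970i
Iter 1: z = -1.4300 + -0.4970i, |z|^2 = 2.2919
Iter 2: z = 0.3679 + 0.9244i, |z|^2 = 0.9899
Iter 3: z = -2.1492 + 0.1832i, |z|^2 = 4.6526
Escaped at iteration 3

Answer: no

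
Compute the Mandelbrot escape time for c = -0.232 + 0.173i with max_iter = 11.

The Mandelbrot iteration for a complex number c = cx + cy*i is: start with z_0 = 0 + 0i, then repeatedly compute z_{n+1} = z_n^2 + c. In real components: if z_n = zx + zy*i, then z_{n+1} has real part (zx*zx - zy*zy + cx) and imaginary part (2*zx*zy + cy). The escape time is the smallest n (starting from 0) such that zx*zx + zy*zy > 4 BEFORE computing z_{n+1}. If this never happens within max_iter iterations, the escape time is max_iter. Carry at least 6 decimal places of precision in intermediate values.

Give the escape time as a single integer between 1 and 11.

Answer: 11

Derivation:
z_0 = 0 + 0i, c = -0.2320 + 0.1730i
Iter 1: z = -0.2320 + 0.1730i, |z|^2 = 0.0838
Iter 2: z = -0.2081 + 0.0927i, |z|^2 = 0.0519
Iter 3: z = -0.1973 + 0.1344i, |z|^2 = 0.0570
Iter 4: z = -0.2111 + 0.1200i, |z|^2 = 0.0590
Iter 5: z = -0.2018 + 0.1223i, |z|^2 = 0.0557
Iter 6: z = -0.2062 + 0.1236i, |z|^2 = 0.0578
Iter 7: z = -0.2047 + 0.1220i, |z|^2 = 0.0568
Iter 8: z = -0.2050 + 0.1230i, |z|^2 = 0.0571
Iter 9: z = -0.2051 + 0.1226i, |z|^2 = 0.0571
Iter 10: z = -0.2049 + 0.1227i, |z|^2 = 0.0571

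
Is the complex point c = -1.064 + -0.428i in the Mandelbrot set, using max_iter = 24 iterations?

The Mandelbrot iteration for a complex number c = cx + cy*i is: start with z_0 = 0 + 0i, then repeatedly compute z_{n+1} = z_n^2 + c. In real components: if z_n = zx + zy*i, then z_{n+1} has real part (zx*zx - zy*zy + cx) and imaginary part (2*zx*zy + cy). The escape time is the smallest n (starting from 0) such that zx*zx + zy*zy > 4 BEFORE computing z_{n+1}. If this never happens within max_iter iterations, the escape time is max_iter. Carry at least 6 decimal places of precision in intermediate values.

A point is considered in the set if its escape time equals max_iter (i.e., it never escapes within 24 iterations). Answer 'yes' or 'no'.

z_0 = 0 + 0i, c = -1.0640 + -0.4280i
Iter 1: z = -1.0640 + -0.4280i, |z|^2 = 1.3153
Iter 2: z = -0.1151 + 0.4828i, |z|^2 = 0.2463
Iter 3: z = -1.2838 + -0.5391i, |z|^2 = 1.9389
Iter 4: z = 0.2936 + 0.9563i, |z|^2 = 1.0007
Iter 5: z = -1.8923 + 0.1335i, |z|^2 = 3.5987
Iter 6: z = 2.4990 + -0.9332i, |z|^2 = 7.1161
Escaped at iteration 6

Answer: no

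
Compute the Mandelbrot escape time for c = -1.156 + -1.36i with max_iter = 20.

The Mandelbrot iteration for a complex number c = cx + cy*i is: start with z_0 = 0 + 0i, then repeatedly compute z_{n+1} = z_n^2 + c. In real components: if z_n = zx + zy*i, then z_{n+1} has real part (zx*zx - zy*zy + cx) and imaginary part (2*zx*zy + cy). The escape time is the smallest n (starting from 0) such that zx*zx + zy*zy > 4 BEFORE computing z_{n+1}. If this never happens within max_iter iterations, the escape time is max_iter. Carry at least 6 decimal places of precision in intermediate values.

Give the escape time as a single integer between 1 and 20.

Answer: 2

Derivation:
z_0 = 0 + 0i, c = -1.1560 + -1.3600i
Iter 1: z = -1.1560 + -1.3600i, |z|^2 = 3.1859
Iter 2: z = -1.6693 + 1.7843i, |z|^2 = 5.9702
Escaped at iteration 2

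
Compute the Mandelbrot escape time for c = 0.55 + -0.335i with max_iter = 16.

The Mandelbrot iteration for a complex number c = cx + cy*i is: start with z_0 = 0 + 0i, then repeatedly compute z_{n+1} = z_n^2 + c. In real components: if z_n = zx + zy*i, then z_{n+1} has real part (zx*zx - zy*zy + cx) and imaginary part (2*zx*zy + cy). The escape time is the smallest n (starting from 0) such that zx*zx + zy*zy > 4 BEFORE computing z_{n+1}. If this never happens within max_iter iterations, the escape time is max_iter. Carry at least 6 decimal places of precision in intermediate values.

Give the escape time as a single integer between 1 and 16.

z_0 = 0 + 0i, c = 0.5500 + -0.3350i
Iter 1: z = 0.5500 + -0.3350i, |z|^2 = 0.4147
Iter 2: z = 0.7403 + -0.7035i, |z|^2 = 1.0429
Iter 3: z = 0.6031 + -1.3766i, |z|^2 = 2.2587
Iter 4: z = -0.9812 + -1.9954i, |z|^2 = 4.9444
Escaped at iteration 4

Answer: 4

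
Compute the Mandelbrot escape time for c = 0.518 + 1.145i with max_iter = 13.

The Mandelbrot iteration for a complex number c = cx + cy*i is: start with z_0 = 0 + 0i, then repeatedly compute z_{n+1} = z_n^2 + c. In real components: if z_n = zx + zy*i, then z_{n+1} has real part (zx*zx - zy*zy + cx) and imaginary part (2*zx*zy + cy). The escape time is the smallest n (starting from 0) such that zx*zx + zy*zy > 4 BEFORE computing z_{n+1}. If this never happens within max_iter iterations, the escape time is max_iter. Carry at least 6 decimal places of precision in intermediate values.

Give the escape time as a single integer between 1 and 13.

z_0 = 0 + 0i, c = 0.5180 + 1.1450i
Iter 1: z = 0.5180 + 1.1450i, |z|^2 = 1.5793
Iter 2: z = -0.5247 + 2.3312i, |z|^2 = 5.7099
Escaped at iteration 2

Answer: 2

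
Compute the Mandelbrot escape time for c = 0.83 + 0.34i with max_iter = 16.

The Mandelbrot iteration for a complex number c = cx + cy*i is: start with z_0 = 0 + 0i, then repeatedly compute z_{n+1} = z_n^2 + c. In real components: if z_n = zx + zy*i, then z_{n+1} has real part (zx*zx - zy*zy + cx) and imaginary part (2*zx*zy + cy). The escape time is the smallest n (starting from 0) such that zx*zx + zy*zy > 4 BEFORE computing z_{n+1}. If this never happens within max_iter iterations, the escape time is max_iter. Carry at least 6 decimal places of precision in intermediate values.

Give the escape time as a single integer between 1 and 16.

z_0 = 0 + 0i, c = 0.8300 + 0.3400i
Iter 1: z = 0.8300 + 0.3400i, |z|^2 = 0.8045
Iter 2: z = 1.4033 + 0.9044i, |z|^2 = 2.7872
Iter 3: z = 1.9813 + 2.8783i, |z|^2 = 12.2101
Escaped at iteration 3

Answer: 3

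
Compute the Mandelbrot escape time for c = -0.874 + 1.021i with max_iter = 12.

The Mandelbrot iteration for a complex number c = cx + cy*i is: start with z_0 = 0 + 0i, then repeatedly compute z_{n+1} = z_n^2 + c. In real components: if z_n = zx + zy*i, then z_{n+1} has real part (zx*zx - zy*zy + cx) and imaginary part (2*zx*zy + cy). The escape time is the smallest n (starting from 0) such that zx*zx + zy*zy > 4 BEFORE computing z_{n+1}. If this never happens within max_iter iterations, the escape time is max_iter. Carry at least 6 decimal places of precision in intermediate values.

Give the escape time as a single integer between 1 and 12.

z_0 = 0 + 0i, c = -0.8740 + 1.0210i
Iter 1: z = -0.8740 + 1.0210i, |z|^2 = 1.8063
Iter 2: z = -1.1526 + -0.7637i, |z|^2 = 1.9117
Iter 3: z = -0.1288 + 2.7814i, |z|^2 = 7.7530
Escaped at iteration 3

Answer: 3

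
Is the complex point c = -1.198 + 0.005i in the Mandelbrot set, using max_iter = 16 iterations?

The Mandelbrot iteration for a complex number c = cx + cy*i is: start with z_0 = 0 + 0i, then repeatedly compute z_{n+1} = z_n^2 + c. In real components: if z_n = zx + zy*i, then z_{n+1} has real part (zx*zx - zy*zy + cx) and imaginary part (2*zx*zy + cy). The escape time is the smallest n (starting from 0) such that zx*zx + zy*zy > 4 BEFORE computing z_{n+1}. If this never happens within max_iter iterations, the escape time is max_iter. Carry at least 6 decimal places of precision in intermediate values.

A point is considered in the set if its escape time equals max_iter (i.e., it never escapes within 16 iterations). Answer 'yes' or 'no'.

z_0 = 0 + 0i, c = -1.1980 + 0.0050i
Iter 1: z = -1.1980 + 0.0050i, |z|^2 = 1.4352
Iter 2: z = 0.2372 + -0.0070i, |z|^2 = 0.0563
Iter 3: z = -1.1418 + 0.0017i, |z|^2 = 1.3037
Iter 4: z = 0.1057 + 0.0011i, |z|^2 = 0.0112
Iter 5: z = -1.1868 + 0.0052i, |z|^2 = 1.4086
Iter 6: z = 0.2105 + -0.0074i, |z|^2 = 0.0444
Iter 7: z = -1.1537 + 0.0019i, |z|^2 = 1.3311
Iter 8: z = 0.1331 + 0.0007i, |z|^2 = 0.0177
Iter 9: z = -1.1803 + 0.0052i, |z|^2 = 1.3931
Iter 10: z = 0.1951 + -0.0072i, |z|^2 = 0.0381
Iter 11: z = -1.1600 + 0.0022i, |z|^2 = 1.3456
Iter 12: z = 0.1476 + -0.0000i, |z|^2 = 0.0218
Iter 13: z = -1.1762 + 0.0050i, |z|^2 = 1.3835
Iter 14: z = 0.1854 + -0.0067i, |z|^2 = 0.0344
Iter 15: z = -1.1637 + 0.0025i, |z|^2 = 1.3541
Did not escape in 16 iterations → in set

Answer: yes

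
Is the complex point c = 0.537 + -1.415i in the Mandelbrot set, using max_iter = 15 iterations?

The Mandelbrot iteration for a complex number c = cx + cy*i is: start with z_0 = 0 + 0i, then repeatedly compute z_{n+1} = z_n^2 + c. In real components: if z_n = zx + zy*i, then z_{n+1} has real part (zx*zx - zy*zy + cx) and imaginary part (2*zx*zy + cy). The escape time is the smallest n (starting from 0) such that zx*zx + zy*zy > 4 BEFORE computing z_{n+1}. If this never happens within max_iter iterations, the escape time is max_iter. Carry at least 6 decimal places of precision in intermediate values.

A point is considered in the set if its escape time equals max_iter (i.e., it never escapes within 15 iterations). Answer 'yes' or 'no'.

z_0 = 0 + 0i, c = 0.5370 + -1.4150i
Iter 1: z = 0.5370 + -1.4150i, |z|^2 = 2.2906
Iter 2: z = -1.1769 + -2.9347i, |z|^2 = 9.9975
Escaped at iteration 2

Answer: no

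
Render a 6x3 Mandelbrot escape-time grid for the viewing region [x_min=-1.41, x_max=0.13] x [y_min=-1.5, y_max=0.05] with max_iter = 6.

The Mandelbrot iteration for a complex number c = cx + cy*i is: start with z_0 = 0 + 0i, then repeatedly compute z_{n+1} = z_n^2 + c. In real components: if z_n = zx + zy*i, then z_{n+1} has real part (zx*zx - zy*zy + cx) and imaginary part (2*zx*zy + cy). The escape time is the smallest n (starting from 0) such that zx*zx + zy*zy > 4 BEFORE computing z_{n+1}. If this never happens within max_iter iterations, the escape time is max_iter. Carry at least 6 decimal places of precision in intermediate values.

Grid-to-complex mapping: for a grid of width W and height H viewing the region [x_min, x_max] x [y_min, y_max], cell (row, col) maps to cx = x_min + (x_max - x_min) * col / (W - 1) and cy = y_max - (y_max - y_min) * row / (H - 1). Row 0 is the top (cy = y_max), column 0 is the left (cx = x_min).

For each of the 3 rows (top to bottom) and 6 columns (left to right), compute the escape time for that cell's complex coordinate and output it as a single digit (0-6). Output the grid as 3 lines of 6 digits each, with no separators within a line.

(row=0, col=0): c = -1.4100 + 0.0500i → escape time 6
(row=0, col=1): c = -1.1020 + 0.0500i → escape time 6
(row=0, col=2): c = -0.7940 + 0.0500i → escape time 6
(row=0, col=3): c = -0.4860 + 0.0500i → escape time 6
(row=0, col=4): c = -0.1780 + 0.0500i → escape time 6
(row=0, col=5): c = 0.1300 + 0.0500i → escape time 6
(row=1, col=0): c = -1.4100 + -0.7250i → escape time 3
(row=1, col=1): c = -1.1020 + -0.7250i → escape time 3
(row=1, col=2): c = -0.7940 + -0.7250i → escape time 4
(row=1, col=3): c = -0.4860 + -0.7250i → escape time 6
(row=1, col=4): c = -0.1780 + -0.7250i → escape time 6
(row=1, col=5): c = 0.1300 + -0.7250i → escape time 6
(row=2, col=0): c = -1.4100 + -1.5000i → escape time 1
(row=2, col=1): c = -1.1020 + -1.5000i → escape time 2
(row=2, col=2): c = -0.7940 + -1.5000i → escape time 2
(row=2, col=3): c = -0.4860 + -1.5000i → escape time 2
(row=2, col=4): c = -0.1780 + -1.5000i → escape time 2
(row=2, col=5): c = 0.1300 + -1.5000i → escape time 2

Answer: 666666
334666
122222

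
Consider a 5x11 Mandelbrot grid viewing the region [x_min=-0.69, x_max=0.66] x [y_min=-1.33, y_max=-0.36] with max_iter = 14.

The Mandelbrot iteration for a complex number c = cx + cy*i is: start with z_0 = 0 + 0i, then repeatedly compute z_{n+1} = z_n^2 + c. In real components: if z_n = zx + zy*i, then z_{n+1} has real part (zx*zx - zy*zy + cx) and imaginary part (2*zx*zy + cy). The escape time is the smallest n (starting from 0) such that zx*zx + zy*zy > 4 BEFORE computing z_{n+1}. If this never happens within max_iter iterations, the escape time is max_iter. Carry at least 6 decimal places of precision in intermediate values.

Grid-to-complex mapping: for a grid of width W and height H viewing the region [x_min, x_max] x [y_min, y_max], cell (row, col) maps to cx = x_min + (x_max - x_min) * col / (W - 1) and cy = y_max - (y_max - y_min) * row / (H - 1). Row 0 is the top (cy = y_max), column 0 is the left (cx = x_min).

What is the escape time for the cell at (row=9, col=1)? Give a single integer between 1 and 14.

z_0 = 0 + 0i, c = -0.3525 + -1.2330i
Iter 1: z = -0.3525 + -1.2330i, |z|^2 = 1.6445
Iter 2: z = -1.7485 + -0.3637i, |z|^2 = 3.1897
Iter 3: z = 2.5726 + 0.0390i, |z|^2 = 6.6196
Escaped at iteration 3

Answer: 3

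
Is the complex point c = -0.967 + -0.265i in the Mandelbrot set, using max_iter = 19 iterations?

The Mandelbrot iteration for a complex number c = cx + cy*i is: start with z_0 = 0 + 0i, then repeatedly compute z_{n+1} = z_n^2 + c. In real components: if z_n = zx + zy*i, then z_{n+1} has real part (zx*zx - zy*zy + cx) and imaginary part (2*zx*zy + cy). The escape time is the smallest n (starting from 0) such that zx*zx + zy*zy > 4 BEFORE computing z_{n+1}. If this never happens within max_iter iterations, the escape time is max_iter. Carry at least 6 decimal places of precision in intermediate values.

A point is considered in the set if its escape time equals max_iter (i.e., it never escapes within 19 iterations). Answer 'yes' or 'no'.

z_0 = 0 + 0i, c = -0.9670 + -0.2650i
Iter 1: z = -0.9670 + -0.2650i, |z|^2 = 1.0053
Iter 2: z = -0.1021 + 0.2475i, |z|^2 = 0.0717
Iter 3: z = -1.0178 + -0.3156i, |z|^2 = 1.1356
Iter 4: z = -0.0306 + 0.3774i, |z|^2 = 0.1433
Iter 5: z = -1.1085 + -0.2881i, |z|^2 = 1.3117
Iter 6: z = 0.1787 + 0.3737i, |z|^2 = 0.1716
Iter 7: z = -1.0747 + -0.1314i, |z|^2 = 1.1723
Iter 8: z = 0.1707 + 0.0175i, |z|^2 = 0.0295
Iter 9: z = -0.9382 + -0.2590i, |z|^2 = 0.9472
Iter 10: z = -0.1539 + 0.2210i, |z|^2 = 0.0725
Iter 11: z = -0.9921 + -0.3330i, |z|^2 = 1.0953
Iter 12: z = -0.0936 + 0.3959i, |z|^2 = 0.1655
Iter 13: z = -1.1150 + -0.3391i, |z|^2 = 1.3581
Iter 14: z = 0.1611 + 0.4911i, |z|^2 = 0.2672
Iter 15: z = -1.1822 + -0.1067i, |z|^2 = 1.4091
Iter 16: z = 0.4193 + -0.0127i, |z|^2 = 0.1760
Iter 17: z = -0.7914 + -0.2756i, |z|^2 = 0.7022
Iter 18: z = -0.4167 + 0.1712i, |z|^2 = 0.2030
Did not escape in 19 iterations → in set

Answer: yes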